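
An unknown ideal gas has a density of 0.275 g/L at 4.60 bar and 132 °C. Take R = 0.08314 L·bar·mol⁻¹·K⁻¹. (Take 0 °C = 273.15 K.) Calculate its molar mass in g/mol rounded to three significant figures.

M ≈ 2.01 g/mol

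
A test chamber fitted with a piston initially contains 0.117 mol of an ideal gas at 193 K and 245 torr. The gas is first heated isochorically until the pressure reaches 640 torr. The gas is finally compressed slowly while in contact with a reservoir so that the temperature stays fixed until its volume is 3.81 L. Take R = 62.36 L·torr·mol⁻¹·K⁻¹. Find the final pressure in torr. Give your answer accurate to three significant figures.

From PV = nRT: V₁ = nRT₁/P₁ = 5.748 L.
Isochoric, so P/T is constant: V₂ = V₁; T₂ = T₁·(P₂/P₁) = 504.2 K.
Isothermal, so P V is constant: T₃ = T₂; P₃ = P₂·(V₂/V₃) = 965.5 torr.

P₃ ≈ 965 torr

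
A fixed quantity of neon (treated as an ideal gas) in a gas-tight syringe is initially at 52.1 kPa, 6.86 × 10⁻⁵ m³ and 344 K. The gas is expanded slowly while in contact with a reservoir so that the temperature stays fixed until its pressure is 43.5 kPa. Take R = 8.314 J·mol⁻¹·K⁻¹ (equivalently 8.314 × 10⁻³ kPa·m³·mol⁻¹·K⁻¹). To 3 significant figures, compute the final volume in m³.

Isothermal, so P V is constant: T₂ = T₁; V₂ = V₁·(P₁/P₂) = 8.216e-05 m³.

V₂ ≈ 8.22e-05 m³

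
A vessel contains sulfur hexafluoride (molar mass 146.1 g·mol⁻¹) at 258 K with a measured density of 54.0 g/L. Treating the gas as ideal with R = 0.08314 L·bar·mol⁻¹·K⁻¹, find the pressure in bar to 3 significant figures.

P ≈ 7.93 bar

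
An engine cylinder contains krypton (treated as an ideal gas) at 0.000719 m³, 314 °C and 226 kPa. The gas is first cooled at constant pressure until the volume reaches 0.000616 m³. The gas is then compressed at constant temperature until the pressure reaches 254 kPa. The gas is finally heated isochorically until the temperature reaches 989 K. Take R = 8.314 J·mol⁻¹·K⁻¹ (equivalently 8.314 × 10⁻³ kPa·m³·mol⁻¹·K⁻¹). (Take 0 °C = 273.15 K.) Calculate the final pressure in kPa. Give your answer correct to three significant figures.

P₄ ≈ 499 kPa

Convert: T₁ = 587.1 K.
P constant ⇒ V ∝ T: P₂ = P₁; T₂ = T₁·(V₂/V₁) = 503.0 K.
Isothermal, so P V is constant: T₃ = T₂; V₃ = V₂·(P₂/P₃) = 0.0005481 m³.
Isochoric, so P/T is constant: V₄ = V₃; P₄ = P₃·(T₄/T₃) = 499.4 kPa.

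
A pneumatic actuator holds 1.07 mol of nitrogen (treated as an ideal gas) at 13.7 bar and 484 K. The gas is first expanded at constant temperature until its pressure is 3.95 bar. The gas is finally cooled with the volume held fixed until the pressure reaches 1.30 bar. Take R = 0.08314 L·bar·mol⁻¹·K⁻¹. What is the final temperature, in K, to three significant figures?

From PV = nRT: V₁ = nRT₁/P₁ = 3.143 L.
Isothermal, so P V is constant: T₂ = T₁; V₂ = V₁·(P₁/P₂) = 10.90 L.
V constant ⇒ P ∝ T: V₃ = V₂; T₃ = T₂·(P₃/P₂) = 159.3 K.

T₃ ≈ 159 K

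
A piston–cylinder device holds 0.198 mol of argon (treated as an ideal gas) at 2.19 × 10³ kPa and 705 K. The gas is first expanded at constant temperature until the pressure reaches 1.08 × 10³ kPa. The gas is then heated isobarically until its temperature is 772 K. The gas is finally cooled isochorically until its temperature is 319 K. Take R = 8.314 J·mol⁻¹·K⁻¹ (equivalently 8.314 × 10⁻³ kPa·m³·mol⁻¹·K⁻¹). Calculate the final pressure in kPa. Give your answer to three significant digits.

P₄ ≈ 446 kPa

From PV = nRT: V₁ = nRT₁/P₁ = 0.0005299 m³.
T constant ⇒ Boyle's law P V = const: T₂ = T₁; V₂ = V₁·(P₁/P₂) = 0.001075 m³.
Isobaric, so V/T is constant: P₃ = P₂; V₃ = V₂·(T₃/T₂) = 0.001177 m³.
Isochoric, so P/T is constant: V₄ = V₃; P₄ = P₃·(T₄/T₃) = 446.3 kPa.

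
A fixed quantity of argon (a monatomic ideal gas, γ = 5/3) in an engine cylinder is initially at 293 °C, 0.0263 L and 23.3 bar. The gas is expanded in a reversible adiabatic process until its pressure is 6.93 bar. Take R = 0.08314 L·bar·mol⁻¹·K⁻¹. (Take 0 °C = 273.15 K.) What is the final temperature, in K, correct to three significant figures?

Convert: T₁ = 566.1 K.
Reversible adiabatic, γ = 5/3: T₂ = T₁·(P₂/P₁)^((γ−1)/γ) = 348.6 K; V₂ = V₁·(P₁/P₂)^(1/γ) = 0.05444 L.

T₂ ≈ 349 K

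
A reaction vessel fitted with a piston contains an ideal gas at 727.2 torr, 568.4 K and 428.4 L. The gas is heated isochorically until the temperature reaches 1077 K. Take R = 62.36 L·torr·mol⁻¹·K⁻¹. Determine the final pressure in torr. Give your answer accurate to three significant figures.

P₂ ≈ 1.38e+03 torr

Isochoric, so P/T is constant: V₂ = V₁; P₂ = P₁·(T₂/T₁) = 1378 torr.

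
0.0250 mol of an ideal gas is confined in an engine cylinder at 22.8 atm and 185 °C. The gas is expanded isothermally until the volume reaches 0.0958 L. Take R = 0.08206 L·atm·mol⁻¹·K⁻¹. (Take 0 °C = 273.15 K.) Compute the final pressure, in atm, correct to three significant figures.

Convert: T₁ = 458.1 K.
From PV = nRT: V₁ = nRT₁/P₁ = 0.04122 L.
Isothermal, so P V is constant: T₂ = T₁; P₂ = P₁·(V₁/V₂) = 9.811 atm.

P₂ ≈ 9.81 atm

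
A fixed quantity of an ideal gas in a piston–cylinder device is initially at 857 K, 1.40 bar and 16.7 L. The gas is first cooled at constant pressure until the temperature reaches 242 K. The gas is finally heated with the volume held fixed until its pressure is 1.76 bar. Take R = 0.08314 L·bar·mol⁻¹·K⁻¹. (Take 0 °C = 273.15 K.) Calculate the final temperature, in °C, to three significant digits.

P constant ⇒ V ∝ T: P₂ = P₁; V₂ = V₁·(T₂/T₁) = 4.716 L.
Isochoric, so P/T is constant: V₃ = V₂; T₃ = T₂·(P₃/P₂) = 304.2 K.

T₃ ≈ 31.1 °C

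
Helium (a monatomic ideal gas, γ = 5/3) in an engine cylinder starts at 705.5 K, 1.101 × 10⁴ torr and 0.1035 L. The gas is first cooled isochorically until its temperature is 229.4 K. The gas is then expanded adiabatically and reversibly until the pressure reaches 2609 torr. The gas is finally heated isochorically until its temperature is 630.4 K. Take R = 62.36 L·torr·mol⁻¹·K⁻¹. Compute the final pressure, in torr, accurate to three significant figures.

P₄ ≈ 8.14e+03 torr

V constant ⇒ P ∝ T: V₂ = V₁; P₂ = P₁·(T₂/T₁) = 3580 torr.
Reversible adiabatic, γ = 5/3: T₃ = T₂·(P₃/P₂)^((γ−1)/γ) = 202.1 K; V₃ = V₂·(P₂/P₃)^(1/γ) = 0.1251 L.
Isochoric, so P/T is constant: V₄ = V₃; P₄ = P₃·(T₄/T₃) = 8137 torr.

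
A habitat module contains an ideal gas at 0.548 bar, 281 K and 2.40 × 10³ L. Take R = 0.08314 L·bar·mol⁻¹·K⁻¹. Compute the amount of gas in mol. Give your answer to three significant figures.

PV = nRT ⇒ n = PV/(RT) = (0.548 × 2.40e+03) / (0.08314 × 281)

n ≈ 56.3 mol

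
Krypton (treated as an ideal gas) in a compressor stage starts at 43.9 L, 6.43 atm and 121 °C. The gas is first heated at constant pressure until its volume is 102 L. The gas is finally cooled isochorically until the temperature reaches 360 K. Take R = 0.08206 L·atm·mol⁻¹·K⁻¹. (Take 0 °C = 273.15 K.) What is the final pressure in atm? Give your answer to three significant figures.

Convert: T₁ = 394.1 K.
P constant ⇒ V ∝ T: P₂ = P₁; T₂ = T₁·(V₂/V₁) = 915.8 K.
V constant ⇒ P ∝ T: V₃ = V₂; P₃ = P₂·(T₃/T₂) = 2.528 atm.

P₃ ≈ 2.53 atm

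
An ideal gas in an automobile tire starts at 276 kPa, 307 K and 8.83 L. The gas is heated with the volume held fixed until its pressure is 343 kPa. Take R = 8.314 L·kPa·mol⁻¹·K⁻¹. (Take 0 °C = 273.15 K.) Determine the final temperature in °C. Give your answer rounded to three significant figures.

V constant ⇒ P ∝ T: V₂ = V₁; T₂ = T₁·(P₂/P₁) = 381.5 K.

T₂ ≈ 108 °C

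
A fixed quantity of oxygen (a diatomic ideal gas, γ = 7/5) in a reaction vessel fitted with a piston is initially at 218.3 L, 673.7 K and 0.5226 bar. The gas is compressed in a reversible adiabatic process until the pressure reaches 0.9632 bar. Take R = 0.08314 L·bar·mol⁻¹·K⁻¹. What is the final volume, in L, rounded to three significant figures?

V₂ ≈ 141 L

Adiabatic (γ = 7/5), T V^(γ−1) and P V^γ constant: T₂ = T₁·(P₂/P₁)^((γ−1)/γ) = 802.3 K; V₂ = V₁·(P₁/P₂)^(1/γ) = 141.1 L.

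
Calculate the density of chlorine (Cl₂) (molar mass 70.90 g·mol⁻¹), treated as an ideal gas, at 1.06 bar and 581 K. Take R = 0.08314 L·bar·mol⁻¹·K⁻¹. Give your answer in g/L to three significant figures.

ρ = PM/(RT) = (1.06 × 70.90) / (0.08314 × 581.0)

ρ ≈ 1.56 g/L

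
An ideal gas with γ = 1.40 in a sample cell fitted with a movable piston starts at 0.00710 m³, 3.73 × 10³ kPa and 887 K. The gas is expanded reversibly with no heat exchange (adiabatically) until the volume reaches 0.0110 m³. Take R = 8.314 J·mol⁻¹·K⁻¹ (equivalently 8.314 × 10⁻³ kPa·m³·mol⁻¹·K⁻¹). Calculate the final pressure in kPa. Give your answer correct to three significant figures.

Reversible adiabatic, γ = 1.40: T₂ = T₁·(V₁/V₂)^(γ−1) = 744.5 K; P₂ = P₁·(V₁/V₂)^γ = 2021 kPa.

P₂ ≈ 2.02e+03 kPa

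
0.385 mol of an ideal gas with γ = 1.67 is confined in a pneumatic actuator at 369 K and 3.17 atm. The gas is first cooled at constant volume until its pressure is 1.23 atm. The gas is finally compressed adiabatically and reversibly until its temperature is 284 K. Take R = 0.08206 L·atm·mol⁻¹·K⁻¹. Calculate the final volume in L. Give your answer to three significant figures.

From PV = nRT: V₁ = nRT₁/P₁ = 3.678 L.
Isochoric, so P/T is constant: V₂ = V₁; T₂ = T₁·(P₂/P₁) = 143.2 K.
Adiabatic (γ = 1.67), T V^(γ−1) and P V^γ constant: P₃ = P₂·(T₃/T₂)^(γ/(γ−1)) = 6.781 atm; V₃ = V₂·(T₂/T₃)^(1/(γ−1)) = 1.323 L.

V₃ ≈ 1.32 L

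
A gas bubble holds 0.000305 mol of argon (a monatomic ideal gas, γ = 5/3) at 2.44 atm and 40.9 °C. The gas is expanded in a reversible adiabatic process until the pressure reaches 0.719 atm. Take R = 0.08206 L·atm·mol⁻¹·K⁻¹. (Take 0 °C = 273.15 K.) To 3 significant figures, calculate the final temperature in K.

Convert: T₁ = 314.0 K.
From PV = nRT: V₁ = nRT₁/P₁ = 0.003221 L.
Adiabatic (γ = 5/3), T V^(γ−1) and P V^γ constant: T₂ = T₁·(P₂/P₁)^((γ−1)/γ) = 192.6 K; V₂ = V₁·(P₁/P₂)^(1/γ) = 0.006706 L.

T₂ ≈ 193 K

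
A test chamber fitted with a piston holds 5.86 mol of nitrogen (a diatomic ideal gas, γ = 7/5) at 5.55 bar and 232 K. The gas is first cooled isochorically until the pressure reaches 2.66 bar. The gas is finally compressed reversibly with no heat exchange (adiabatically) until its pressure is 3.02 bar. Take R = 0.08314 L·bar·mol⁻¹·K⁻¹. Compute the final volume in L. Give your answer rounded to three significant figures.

V₃ ≈ 18.6 L

From PV = nRT: V₁ = nRT₁/P₁ = 20.37 L.
V constant ⇒ P ∝ T: V₂ = V₁; T₂ = T₁·(P₂/P₁) = 111.2 K.
Reversible adiabatic, γ = 7/5: T₃ = T₂·(P₃/P₂)^((γ−1)/γ) = 115.3 K; V₃ = V₂·(P₂/P₃)^(1/γ) = 18.60 L.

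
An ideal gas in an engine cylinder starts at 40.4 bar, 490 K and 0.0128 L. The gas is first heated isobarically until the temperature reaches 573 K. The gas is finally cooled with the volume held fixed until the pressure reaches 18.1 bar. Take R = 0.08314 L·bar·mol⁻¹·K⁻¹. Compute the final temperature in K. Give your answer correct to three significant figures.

Isobaric, so V/T is constant: P₂ = P₁; V₂ = V₁·(T₂/T₁) = 0.01497 L.
V constant ⇒ P ∝ T: V₃ = V₂; T₃ = T₂·(P₃/P₂) = 256.7 K.

T₃ ≈ 257 K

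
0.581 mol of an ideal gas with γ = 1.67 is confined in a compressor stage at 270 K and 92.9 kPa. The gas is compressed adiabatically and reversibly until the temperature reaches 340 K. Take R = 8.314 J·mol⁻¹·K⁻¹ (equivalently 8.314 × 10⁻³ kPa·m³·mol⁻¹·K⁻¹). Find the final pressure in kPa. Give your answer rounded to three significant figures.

From PV = nRT: V₁ = nRT₁/P₁ = 0.01404 m³.
Adiabatic (γ = 1.67), T V^(γ−1) and P V^γ constant: P₂ = P₁·(T₂/T₁)^(γ/(γ−1)) = 165.0 kPa; V₂ = V₁·(T₁/T₂)^(1/(γ−1)) = 0.009952 m³.

P₂ ≈ 165 kPa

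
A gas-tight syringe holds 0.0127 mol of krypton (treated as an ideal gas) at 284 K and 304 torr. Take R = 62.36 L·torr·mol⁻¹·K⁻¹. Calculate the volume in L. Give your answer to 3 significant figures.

PV = nRT ⇒ V = nRT/P = (0.0127 × 62.36 × 284) / 304

V ≈ 0.740 L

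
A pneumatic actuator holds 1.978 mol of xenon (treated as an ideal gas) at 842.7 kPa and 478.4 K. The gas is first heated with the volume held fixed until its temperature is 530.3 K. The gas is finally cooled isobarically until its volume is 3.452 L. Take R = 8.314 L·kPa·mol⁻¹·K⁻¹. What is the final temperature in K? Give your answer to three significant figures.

T₃ ≈ 196 K

From PV = nRT: V₁ = nRT₁/P₁ = 9.336 L.
Isochoric, so P/T is constant: V₂ = V₁; P₂ = P₁·(T₂/T₁) = 934.1 kPa.
P constant ⇒ V ∝ T: P₃ = P₂; T₃ = T₂·(V₃/V₂) = 196.1 K.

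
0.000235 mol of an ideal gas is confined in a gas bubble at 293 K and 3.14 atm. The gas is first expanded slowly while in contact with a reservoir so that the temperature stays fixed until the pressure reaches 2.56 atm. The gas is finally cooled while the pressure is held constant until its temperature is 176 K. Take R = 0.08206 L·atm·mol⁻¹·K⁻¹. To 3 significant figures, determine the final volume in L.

From PV = nRT: V₁ = nRT₁/P₁ = 0.001799 L.
T constant ⇒ Boyle's law P V = const: T₂ = T₁; V₂ = V₁·(P₁/P₂) = 0.002207 L.
P constant ⇒ V ∝ T: P₃ = P₂; V₃ = V₂·(T₃/T₂) = 0.001326 L.

V₃ ≈ 0.00133 L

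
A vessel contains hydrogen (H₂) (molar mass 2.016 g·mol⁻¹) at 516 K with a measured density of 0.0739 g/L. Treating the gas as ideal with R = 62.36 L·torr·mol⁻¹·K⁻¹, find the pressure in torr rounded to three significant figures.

P ≈ 1.18e+03 torr

ρ = PM/(RT) ⇒ P = ρRT/M = (0.0739 × 62.36 × 516.0) / 2.016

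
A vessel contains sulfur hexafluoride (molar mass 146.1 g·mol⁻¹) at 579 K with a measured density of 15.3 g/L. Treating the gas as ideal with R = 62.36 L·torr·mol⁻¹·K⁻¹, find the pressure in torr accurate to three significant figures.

ρ = PM/(RT) ⇒ P = ρRT/M = (15.3 × 62.36 × 579.0) / 146.1

P ≈ 3.78e+03 torr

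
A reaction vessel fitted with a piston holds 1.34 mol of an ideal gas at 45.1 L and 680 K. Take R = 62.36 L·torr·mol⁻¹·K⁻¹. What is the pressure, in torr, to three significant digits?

P ≈ 1.26e+03 torr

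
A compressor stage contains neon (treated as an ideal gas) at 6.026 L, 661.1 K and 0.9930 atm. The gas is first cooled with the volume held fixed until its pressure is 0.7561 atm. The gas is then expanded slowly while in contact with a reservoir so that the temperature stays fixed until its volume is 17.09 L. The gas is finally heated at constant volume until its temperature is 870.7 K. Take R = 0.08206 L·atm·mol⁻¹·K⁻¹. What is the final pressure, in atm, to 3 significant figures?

P₄ ≈ 0.461 atm

Isochoric, so P/T is constant: V₂ = V₁; T₂ = T₁·(P₂/P₁) = 503.4 K.
T constant ⇒ Boyle's law P V = const: T₃ = T₂; P₃ = P₂·(V₂/V₃) = 0.2666 atm.
Isochoric, so P/T is constant: V₄ = V₃; P₄ = P₃·(T₄/T₃) = 0.4611 atm.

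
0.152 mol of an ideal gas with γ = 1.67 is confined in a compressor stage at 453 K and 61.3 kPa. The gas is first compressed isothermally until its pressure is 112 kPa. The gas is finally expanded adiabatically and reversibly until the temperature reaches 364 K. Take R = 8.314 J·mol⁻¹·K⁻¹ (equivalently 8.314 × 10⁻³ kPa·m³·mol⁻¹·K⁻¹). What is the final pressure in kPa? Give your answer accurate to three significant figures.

From PV = nRT: V₁ = nRT₁/P₁ = 0.009339 m³.
Isothermal, so P V is constant: T₂ = T₁; V₂ = V₁·(P₁/P₂) = 0.005111 m³.
Adiabatic (γ = 1.67), T V^(γ−1) and P V^γ constant: P₃ = P₂·(T₃/T₂)^(γ/(γ−1)) = 64.93 kPa; V₃ = V₂·(T₂/T₃)^(1/(γ−1)) = 0.007085 m³.

P₃ ≈ 64.9 kPa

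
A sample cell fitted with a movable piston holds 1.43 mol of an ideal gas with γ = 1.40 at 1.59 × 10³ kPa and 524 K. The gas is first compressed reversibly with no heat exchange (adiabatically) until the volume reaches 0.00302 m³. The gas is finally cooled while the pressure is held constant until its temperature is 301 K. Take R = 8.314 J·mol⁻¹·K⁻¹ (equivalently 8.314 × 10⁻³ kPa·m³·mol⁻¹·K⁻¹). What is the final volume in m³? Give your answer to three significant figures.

V₃ ≈ 0.00156 m³

From PV = nRT: V₁ = nRT₁/P₁ = 0.003918 m³.
Reversible adiabatic, γ = 1.40: T₂ = T₁·(V₁/V₂)^(γ−1) = 581.5 K; P₂ = P₁·(V₁/V₂)^γ = 2289 kPa.
P constant ⇒ V ∝ T: P₃ = P₂; V₃ = V₂·(T₃/T₂) = 0.001563 m³.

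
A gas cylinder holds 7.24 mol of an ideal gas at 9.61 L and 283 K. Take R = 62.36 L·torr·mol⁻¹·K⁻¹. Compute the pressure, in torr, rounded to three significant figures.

PV = nRT ⇒ P = nRT/V = (7.24 × 62.36 × 283) / 9.61

P ≈ 1.33e+04 torr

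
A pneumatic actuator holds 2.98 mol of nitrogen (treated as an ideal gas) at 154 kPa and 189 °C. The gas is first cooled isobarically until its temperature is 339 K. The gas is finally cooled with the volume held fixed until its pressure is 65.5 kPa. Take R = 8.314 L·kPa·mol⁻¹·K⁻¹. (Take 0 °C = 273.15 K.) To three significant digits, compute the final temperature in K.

T₃ ≈ 144 K

Convert: T₁ = 462.1 K.
From PV = nRT: V₁ = nRT₁/P₁ = 74.35 L.
P constant ⇒ V ∝ T: P₂ = P₁; V₂ = V₁·(T₂/T₁) = 54.54 L.
Isochoric, so P/T is constant: V₃ = V₂; T₃ = T₂·(P₃/P₂) = 144.2 K.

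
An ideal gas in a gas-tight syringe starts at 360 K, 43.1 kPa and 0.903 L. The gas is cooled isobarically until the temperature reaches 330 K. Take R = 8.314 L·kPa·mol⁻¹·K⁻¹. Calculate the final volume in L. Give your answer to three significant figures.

Isobaric, so V/T is constant: P₂ = P₁; V₂ = V₁·(T₂/T₁) = 0.8277 L.

V₂ ≈ 0.828 L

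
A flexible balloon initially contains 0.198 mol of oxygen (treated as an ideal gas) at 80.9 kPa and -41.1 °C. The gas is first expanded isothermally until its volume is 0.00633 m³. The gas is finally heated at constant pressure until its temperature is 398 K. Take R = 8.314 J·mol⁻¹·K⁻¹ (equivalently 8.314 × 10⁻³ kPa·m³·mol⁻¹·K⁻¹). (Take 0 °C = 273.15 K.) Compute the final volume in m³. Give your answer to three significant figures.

V₃ ≈ 0.0109 m³

Convert: T₁ = 232.0 K.
From PV = nRT: V₁ = nRT₁/P₁ = 0.004722 m³.
T constant ⇒ Boyle's law P V = const: T₂ = T₁; P₂ = P₁·(V₁/V₂) = 60.35 kPa.
Isobaric, so V/T is constant: P₃ = P₂; V₃ = V₂·(T₃/T₂) = 0.01086 m³.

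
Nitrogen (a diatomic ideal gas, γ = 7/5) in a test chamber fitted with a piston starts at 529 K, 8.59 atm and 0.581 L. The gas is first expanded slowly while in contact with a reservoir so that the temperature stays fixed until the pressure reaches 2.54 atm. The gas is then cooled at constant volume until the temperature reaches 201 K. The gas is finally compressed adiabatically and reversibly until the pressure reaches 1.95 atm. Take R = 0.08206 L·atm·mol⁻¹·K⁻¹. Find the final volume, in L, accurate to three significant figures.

Isothermal, so P V is constant: T₂ = T₁; V₂ = V₁·(P₁/P₂) = 1.965 L.
Isochoric, so P/T is constant: V₃ = V₂; P₃ = P₂·(T₃/T₂) = 0.9651 atm.
Reversible adiabatic, γ = 7/5: T₄ = T₃·(P₄/P₃)^((γ−1)/γ) = 245.7 K; V₄ = V₃·(P₃/P₄)^(1/γ) = 1.189 L.

V₄ ≈ 1.19 L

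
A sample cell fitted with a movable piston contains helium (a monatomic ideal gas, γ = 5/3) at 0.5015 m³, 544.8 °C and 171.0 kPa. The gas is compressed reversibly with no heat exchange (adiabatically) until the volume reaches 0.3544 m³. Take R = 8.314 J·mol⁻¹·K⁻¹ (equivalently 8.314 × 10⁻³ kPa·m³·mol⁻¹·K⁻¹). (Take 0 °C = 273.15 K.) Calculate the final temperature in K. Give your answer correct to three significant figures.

Convert: T₁ = 817.9 K.
Adiabatic (γ = 5/3), T V^(γ−1) and P V^γ constant: T₂ = T₁·(V₁/V₂)^(γ−1) = 1031 K; P₂ = P₁·(V₁/V₂)^γ = 305.0 kPa.

T₂ ≈ 1.03e+03 K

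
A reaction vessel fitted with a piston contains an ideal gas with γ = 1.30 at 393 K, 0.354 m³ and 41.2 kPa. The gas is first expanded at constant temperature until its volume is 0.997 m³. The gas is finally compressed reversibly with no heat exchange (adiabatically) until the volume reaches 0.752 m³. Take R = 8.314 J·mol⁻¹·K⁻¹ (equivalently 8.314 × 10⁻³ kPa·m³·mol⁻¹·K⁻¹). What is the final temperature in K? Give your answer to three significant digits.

Isothermal, so P V is constant: T₂ = T₁; P₂ = P₁·(V₁/V₂) = 14.63 kPa.
Adiabatic (γ = 1.30), T V^(γ−1) and P V^γ constant: T₃ = T₂·(V₂/V₃)^(γ−1) = 427.7 K; P₃ = P₂·(V₂/V₃)^γ = 21.11 kPa.

T₃ ≈ 428 K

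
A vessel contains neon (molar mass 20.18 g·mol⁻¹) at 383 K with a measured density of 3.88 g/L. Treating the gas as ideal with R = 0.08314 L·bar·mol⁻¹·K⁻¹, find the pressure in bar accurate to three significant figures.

P ≈ 6.12 bar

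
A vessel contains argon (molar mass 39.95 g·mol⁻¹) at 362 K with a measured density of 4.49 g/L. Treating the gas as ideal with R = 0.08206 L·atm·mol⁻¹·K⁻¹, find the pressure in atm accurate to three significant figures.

P ≈ 3.34 atm

ρ = PM/(RT) ⇒ P = ρRT/M = (4.49 × 0.08206 × 362.0) / 39.95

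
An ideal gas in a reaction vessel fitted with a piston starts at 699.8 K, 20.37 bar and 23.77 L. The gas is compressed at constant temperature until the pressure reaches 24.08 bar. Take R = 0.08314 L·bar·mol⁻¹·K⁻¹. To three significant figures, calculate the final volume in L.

T constant ⇒ Boyle's law P V = const: T₂ = T₁; V₂ = V₁·(P₁/P₂) = 20.11 L.

V₂ ≈ 20.1 L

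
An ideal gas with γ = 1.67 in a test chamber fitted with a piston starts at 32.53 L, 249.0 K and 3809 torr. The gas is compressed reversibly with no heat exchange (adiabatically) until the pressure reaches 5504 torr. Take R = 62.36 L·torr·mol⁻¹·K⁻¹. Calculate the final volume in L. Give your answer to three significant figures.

V₂ ≈ 26.1 L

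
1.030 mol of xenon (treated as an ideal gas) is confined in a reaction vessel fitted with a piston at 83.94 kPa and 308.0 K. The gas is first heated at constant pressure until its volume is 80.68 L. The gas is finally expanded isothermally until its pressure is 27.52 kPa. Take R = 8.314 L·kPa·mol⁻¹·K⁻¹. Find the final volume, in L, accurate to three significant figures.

V₃ ≈ 246 L

From PV = nRT: V₁ = nRT₁/P₁ = 31.42 L.
P constant ⇒ V ∝ T: P₂ = P₁; T₂ = T₁·(V₂/V₁) = 790.8 K.
T constant ⇒ Boyle's law P V = const: T₃ = T₂; V₃ = V₂·(P₂/P₃) = 246.1 L.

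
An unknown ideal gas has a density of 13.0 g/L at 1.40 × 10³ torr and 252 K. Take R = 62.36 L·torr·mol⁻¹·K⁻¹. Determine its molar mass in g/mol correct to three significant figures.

M ≈ 146 g/mol

ρ = PM/(RT) ⇒ M = ρRT/P = (13.0 × 62.36 × 252.0) / 1.40e+03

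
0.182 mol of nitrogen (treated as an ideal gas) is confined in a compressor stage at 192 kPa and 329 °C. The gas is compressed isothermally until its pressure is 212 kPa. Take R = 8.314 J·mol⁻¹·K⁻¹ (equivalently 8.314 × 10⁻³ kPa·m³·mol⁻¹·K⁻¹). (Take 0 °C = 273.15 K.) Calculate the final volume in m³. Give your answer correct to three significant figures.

Convert: T₁ = 602.1 K.
From PV = nRT: V₁ = nRT₁/P₁ = 0.004746 m³.
T constant ⇒ Boyle's law P V = const: T₂ = T₁; V₂ = V₁·(P₁/P₂) = 0.004298 m³.

V₂ ≈ 0.00430 m³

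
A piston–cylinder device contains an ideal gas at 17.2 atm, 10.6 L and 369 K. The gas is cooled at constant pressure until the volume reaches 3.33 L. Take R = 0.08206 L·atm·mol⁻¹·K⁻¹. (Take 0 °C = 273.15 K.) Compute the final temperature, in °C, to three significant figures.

P constant ⇒ V ∝ T: P₂ = P₁; T₂ = T₁·(V₂/V₁) = 115.9 K.

T₂ ≈ -157 °C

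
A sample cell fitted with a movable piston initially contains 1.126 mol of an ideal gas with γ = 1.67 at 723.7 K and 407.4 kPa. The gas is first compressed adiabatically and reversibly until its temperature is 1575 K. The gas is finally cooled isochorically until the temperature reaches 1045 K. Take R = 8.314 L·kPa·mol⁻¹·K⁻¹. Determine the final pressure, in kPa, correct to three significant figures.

P₃ ≈ 1.88e+03 kPa

From PV = nRT: V₁ = nRT₁/P₁ = 16.63 L.
Adiabatic (γ = 1.67), T V^(γ−1) and P V^γ constant: P₂ = P₁·(T₂/T₁)^(γ/(γ−1)) = 2830 kPa; V₂ = V₁·(T₁/T₂)^(1/(γ−1)) = 5.210 L.
V constant ⇒ P ∝ T: V₃ = V₂; P₃ = P₂·(T₃/T₂) = 1878 kPa.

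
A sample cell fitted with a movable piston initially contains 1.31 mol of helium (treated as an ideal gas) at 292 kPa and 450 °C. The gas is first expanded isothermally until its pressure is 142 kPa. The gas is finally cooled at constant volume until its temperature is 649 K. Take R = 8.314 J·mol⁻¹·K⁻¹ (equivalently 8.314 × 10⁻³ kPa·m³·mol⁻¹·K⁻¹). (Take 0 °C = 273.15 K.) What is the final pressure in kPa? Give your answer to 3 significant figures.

Convert: T₁ = 723.1 K.
From PV = nRT: V₁ = nRT₁/P₁ = 0.02697 m³.
T constant ⇒ Boyle's law P V = const: T₂ = T₁; V₂ = V₁·(P₁/P₂) = 0.05547 m³.
Isochoric, so P/T is constant: V₃ = V₂; P₃ = P₂·(T₃/T₂) = 127.4 kPa.

P₃ ≈ 127 kPa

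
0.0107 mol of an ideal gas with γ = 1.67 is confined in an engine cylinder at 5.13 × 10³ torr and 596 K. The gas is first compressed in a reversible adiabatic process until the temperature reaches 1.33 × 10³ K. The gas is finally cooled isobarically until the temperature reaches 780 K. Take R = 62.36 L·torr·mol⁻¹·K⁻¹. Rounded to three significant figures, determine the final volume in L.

V₃ ≈ 0.0137 L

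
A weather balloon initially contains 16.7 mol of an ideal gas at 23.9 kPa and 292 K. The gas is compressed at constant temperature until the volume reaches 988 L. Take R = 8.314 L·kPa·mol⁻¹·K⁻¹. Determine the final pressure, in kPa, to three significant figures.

From PV = nRT: V₁ = nRT₁/P₁ = 1696 L.
Isothermal, so P V is constant: T₂ = T₁; P₂ = P₁·(V₁/V₂) = 41.03 kPa.

P₂ ≈ 41.0 kPa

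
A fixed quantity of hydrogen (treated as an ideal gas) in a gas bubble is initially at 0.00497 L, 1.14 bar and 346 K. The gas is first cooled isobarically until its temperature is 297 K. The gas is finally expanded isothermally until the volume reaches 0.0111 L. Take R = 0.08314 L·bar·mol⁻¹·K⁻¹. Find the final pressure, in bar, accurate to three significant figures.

Isobaric, so V/T is constant: P₂ = P₁; V₂ = V₁·(T₂/T₁) = 0.004266 L.
T constant ⇒ Boyle's law P V = const: T₃ = T₂; P₃ = P₂·(V₂/V₃) = 0.4381 bar.

P₃ ≈ 0.438 bar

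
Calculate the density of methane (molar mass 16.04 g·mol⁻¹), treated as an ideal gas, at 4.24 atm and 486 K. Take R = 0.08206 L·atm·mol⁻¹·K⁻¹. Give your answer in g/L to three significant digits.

ρ = PM/(RT) = (4.24 × 16.04) / (0.08206 × 486.0)

ρ ≈ 1.71 g/L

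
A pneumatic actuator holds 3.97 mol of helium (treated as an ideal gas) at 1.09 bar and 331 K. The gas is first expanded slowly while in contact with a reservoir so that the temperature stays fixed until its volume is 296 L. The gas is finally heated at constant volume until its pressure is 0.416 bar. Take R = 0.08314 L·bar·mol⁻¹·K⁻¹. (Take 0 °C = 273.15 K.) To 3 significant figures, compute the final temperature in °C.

T₃ ≈ 99.9 °C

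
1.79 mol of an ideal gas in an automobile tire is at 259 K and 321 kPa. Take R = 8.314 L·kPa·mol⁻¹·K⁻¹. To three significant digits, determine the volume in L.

PV = nRT ⇒ V = nRT/P = (1.79 × 8.314 × 259) / 321

V ≈ 12.0 L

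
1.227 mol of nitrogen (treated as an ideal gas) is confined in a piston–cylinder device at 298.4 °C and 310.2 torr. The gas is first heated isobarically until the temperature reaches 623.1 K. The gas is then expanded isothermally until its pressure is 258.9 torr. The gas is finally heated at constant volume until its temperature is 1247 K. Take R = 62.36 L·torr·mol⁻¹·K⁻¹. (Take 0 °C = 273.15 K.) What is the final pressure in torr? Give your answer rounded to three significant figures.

P₄ ≈ 518 torr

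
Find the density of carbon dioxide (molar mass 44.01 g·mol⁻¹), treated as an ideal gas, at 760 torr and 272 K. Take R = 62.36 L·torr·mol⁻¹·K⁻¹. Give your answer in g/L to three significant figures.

ρ ≈ 1.97 g/L

ρ = PM/(RT) = (760 × 44.01) / (62.36 × 272.0)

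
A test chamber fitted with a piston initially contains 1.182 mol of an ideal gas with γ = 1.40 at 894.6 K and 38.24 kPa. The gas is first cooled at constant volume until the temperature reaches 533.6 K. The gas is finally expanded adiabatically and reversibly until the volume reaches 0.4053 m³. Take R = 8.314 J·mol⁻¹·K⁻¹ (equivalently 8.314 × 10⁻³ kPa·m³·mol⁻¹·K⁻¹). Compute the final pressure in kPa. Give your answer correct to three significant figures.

P₃ ≈ 10.3 kPa

From PV = nRT: V₁ = nRT₁/P₁ = 0.2299 m³.
Isochoric, so P/T is constant: V₂ = V₁; P₂ = P₁·(T₂/T₁) = 22.81 kPa.
Reversible adiabatic, γ = 1.40: T₃ = T₂·(V₂/V₃)^(γ−1) = 425.3 K; P₃ = P₂·(V₂/V₃)^γ = 10.31 kPa.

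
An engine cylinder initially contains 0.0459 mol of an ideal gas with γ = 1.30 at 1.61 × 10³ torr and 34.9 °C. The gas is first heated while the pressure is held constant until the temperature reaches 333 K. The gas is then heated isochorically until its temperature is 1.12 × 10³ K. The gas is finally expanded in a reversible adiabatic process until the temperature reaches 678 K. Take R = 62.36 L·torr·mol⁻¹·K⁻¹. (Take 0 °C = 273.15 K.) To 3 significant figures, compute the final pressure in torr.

P₄ ≈ 615 torr

Convert: T₁ = 308.0 K.
From PV = nRT: V₁ = nRT₁/P₁ = 0.5477 L.
P constant ⇒ V ∝ T: P₂ = P₁; V₂ = V₁·(T₂/T₁) = 0.5920 L.
Isochoric, so P/T is constant: V₃ = V₂; P₃ = P₂·(T₃/T₂) = 5415 torr.
Reversible adiabatic, γ = 1.30: P₄ = P₃·(T₄/T₃)^(γ/(γ−1)) = 615.2 torr; V₄ = V₃·(T₃/T₄)^(1/(γ−1)) = 3.155 L.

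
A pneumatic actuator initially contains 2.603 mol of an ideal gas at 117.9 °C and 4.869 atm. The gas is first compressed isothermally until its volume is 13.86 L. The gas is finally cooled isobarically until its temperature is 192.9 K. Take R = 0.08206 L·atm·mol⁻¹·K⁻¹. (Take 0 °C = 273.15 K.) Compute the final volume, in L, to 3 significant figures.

Convert: T₁ = 391.0 K.
From PV = nRT: V₁ = nRT₁/P₁ = 17.16 L.
Isothermal, so P V is constant: T₂ = T₁; P₂ = P₁·(V₁/V₂) = 6.027 atm.
P constant ⇒ V ∝ T: P₃ = P₂; V₃ = V₂·(T₃/T₂) = 6.837 L.

V₃ ≈ 6.84 L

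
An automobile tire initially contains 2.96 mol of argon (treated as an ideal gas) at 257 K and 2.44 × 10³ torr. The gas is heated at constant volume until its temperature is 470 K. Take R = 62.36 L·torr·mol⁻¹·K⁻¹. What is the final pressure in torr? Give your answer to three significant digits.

P₂ ≈ 4.46e+03 torr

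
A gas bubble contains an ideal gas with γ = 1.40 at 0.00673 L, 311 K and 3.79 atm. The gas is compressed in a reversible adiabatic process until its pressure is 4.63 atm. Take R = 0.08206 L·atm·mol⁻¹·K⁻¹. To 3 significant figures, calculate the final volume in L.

V₂ ≈ 0.00583 L

Adiabatic (γ = 1.40), T V^(γ−1) and P V^γ constant: T₂ = T₁·(P₂/P₁)^((γ−1)/γ) = 329.3 K; V₂ = V₁·(P₁/P₂)^(1/γ) = 0.005833 L.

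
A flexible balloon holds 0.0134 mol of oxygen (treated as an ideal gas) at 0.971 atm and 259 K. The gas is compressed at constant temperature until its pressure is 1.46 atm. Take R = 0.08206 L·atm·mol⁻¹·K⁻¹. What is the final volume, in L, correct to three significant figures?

V₂ ≈ 0.195 L

From PV = nRT: V₁ = nRT₁/P₁ = 0.2933 L.
Isothermal, so P V is constant: T₂ = T₁; V₂ = V₁·(P₁/P₂) = 0.1951 L.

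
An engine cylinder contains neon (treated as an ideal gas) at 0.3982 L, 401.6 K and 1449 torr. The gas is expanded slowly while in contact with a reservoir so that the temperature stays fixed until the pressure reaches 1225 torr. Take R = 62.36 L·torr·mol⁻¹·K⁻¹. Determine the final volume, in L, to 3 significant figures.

V₂ ≈ 0.471 L

Isothermal, so P V is constant: T₂ = T₁; V₂ = V₁·(P₁/P₂) = 0.4710 L.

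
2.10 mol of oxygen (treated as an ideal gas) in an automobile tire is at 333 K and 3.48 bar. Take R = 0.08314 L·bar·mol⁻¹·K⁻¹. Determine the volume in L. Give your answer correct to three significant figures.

V ≈ 16.7 L

PV = nRT ⇒ V = nRT/P = (2.10 × 0.08314 × 333) / 3.48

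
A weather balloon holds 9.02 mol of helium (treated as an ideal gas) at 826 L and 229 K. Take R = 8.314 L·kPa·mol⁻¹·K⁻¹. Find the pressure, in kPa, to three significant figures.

PV = nRT ⇒ P = nRT/V = (9.02 × 8.314 × 229) / 826

P ≈ 20.8 kPa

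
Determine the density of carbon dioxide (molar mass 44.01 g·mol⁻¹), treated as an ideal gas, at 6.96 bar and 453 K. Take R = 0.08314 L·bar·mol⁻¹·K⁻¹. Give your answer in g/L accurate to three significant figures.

ρ = PM/(RT) = (6.96 × 44.01) / (0.08314 × 453.0)

ρ ≈ 8.13 g/L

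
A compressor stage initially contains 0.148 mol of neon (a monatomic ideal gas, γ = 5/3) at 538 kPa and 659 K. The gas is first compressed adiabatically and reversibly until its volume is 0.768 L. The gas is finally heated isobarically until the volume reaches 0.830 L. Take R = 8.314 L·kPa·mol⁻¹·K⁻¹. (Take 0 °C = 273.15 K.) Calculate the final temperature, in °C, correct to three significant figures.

T₃ ≈ 843 °C

From PV = nRT: V₁ = nRT₁/P₁ = 1.507 L.
Reversible adiabatic, γ = 5/3: T₂ = T₁·(V₁/V₂)^(γ−1) = 1033 K; P₂ = P₁·(V₁/V₂)^γ = 1655 kPa.
Isobaric, so V/T is constant: P₃ = P₂; T₃ = T₂·(V₃/V₂) = 1116 K.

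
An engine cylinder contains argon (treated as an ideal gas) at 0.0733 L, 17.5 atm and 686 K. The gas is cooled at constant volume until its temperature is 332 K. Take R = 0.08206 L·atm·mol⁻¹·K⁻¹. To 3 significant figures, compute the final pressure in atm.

V constant ⇒ P ∝ T: V₂ = V₁; P₂ = P₁·(T₂/T₁) = 8.469 atm.

P₂ ≈ 8.47 atm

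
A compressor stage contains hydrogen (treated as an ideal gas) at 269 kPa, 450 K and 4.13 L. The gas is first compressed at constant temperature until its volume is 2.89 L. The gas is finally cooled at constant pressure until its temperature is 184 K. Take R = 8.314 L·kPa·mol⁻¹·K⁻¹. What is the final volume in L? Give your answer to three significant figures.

Isothermal, so P V is constant: T₂ = T₁; P₂ = P₁·(V₁/V₂) = 384.4 kPa.
Isobaric, so V/T is constant: P₃ = P₂; V₃ = V₂·(T₃/T₂) = 1.182 L.

V₃ ≈ 1.18 L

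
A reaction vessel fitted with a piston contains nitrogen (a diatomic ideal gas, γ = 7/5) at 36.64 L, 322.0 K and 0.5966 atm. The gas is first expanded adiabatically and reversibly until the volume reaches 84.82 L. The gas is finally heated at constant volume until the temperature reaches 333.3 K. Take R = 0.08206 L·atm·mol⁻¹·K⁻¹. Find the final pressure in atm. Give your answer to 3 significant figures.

Adiabatic (γ = 7/5), T V^(γ−1) and P V^γ constant: T₂ = T₁·(V₁/V₂)^(γ−1) = 230.2 K; P₂ = P₁·(V₁/V₂)^γ = 0.1842 atm.
V constant ⇒ P ∝ T: V₃ = V₂; P₃ = P₂·(T₃/T₂) = 0.2668 atm.

P₃ ≈ 0.267 atm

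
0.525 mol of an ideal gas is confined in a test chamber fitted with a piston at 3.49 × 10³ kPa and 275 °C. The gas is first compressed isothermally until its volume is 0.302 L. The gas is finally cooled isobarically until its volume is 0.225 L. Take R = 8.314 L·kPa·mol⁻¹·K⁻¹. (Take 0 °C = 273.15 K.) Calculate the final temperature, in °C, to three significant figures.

T₃ ≈ 135 °C

Convert: T₁ = 548.1 K.
From PV = nRT: V₁ = nRT₁/P₁ = 0.6856 L.
Isothermal, so P V is constant: T₂ = T₁; P₂ = P₁·(V₁/V₂) = 7922 kPa.
P constant ⇒ V ∝ T: P₃ = P₂; T₃ = T₂·(V₃/V₂) = 408.4 K.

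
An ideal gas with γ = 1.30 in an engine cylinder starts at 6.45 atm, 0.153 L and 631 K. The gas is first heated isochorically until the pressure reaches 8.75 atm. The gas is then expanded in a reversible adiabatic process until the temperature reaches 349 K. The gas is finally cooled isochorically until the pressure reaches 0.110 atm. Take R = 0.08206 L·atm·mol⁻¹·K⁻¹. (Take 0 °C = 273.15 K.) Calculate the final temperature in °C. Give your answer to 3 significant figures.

V constant ⇒ P ∝ T: V₂ = V₁; T₂ = T₁·(P₂/P₁) = 856.0 K.
Adiabatic (γ = 1.30), T V^(γ−1) and P V^γ constant: P₃ = P₂·(T₃/T₂)^(γ/(γ−1)) = 0.1793 atm; V₃ = V₂·(T₂/T₃)^(1/(γ−1)) = 3.045 L.
V constant ⇒ P ∝ T: V₄ = V₃; T₄ = T₃·(P₄/P₃) = 214.1 K.

T₄ ≈ -59.0 °C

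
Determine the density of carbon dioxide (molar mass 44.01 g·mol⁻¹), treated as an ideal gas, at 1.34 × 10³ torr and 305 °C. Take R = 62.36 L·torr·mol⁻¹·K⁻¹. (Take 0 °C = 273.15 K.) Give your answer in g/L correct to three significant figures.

ρ = PM/(RT) = (1.34e+03 × 44.01) / (62.36 × 578.1)

ρ ≈ 1.64 g/L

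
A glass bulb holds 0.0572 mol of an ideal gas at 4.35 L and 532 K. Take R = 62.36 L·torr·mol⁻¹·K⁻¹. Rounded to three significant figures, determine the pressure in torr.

PV = nRT ⇒ P = nRT/V = (0.0572 × 62.36 × 532) / 4.35

P ≈ 436 torr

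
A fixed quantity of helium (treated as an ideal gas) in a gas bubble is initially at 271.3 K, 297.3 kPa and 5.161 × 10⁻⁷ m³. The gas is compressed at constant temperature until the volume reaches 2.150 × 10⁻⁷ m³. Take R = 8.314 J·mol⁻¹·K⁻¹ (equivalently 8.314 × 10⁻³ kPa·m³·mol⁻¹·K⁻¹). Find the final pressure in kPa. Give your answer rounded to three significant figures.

T constant ⇒ Boyle's law P V = const: T₂ = T₁; P₂ = P₁·(V₁/V₂) = 713.7 kPa.

P₂ ≈ 714 kPa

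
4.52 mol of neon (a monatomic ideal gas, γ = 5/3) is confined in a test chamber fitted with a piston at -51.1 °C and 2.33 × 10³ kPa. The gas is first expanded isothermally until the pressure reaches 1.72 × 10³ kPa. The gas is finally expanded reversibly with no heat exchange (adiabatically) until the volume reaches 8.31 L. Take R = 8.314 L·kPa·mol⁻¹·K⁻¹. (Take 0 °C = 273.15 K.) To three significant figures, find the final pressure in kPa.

P₃ ≈ 701 kPa

Convert: T₁ = 222.0 K.
From PV = nRT: V₁ = nRT₁/P₁ = 3.581 L.
T constant ⇒ Boyle's law P V = const: T₂ = T₁; V₂ = V₁·(P₁/P₂) = 4.851 L.
Reversible adiabatic, γ = 5/3: T₃ = T₂·(V₂/V₃)^(γ−1) = 155.1 K; P₃ = P₂·(V₂/V₃)^γ = 701.4 kPa.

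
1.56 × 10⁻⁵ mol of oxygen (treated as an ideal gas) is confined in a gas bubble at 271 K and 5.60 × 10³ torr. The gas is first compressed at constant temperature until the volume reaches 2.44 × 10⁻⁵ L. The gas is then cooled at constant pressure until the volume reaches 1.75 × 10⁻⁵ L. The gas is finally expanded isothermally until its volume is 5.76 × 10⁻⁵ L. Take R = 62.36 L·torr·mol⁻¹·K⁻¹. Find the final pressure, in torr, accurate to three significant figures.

P₄ ≈ 3.28e+03 torr

From PV = nRT: V₁ = nRT₁/P₁ = 4.708e-05 L.
T constant ⇒ Boyle's law P V = const: T₂ = T₁; P₂ = P₁·(V₁/V₂) = 1.080e+04 torr.
Isobaric, so V/T is constant: P₃ = P₂; T₃ = T₂·(V₃/V₂) = 194.4 K.
T constant ⇒ Boyle's law P V = const: T₄ = T₃; P₄ = P₃·(V₃/V₄) = 3283 torr.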